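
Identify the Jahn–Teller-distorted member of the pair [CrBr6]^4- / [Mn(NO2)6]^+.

[CrBr6]^4-

[CrBr6]^4-: Ligand charges: each bromide is −1. With an overall charge of −4 the chromium centre must be in the +2 oxidation state. Chromium is a group-6 element; Cr(II) is therefore d⁴. Bromide is a weak-field ligand for a first-row metal, so the complex is high-spin. The t₂g³e_g¹ (high-spin) configuration has an unevenly filled e_g set; the Jahn–Teller theorem predicts a tetragonal distortion (typically axial elongation) to lift the degeneracy.
[Mn(NO2)6]^+: Summing ligand charges against the +1 overall charge gives an oxidation state of +7 for manganese. Manganese is a group-7 element; Mn(VII) is therefore d⁰. The d⁰ configuration leaves the e_g set evenly filled (or empty) — no strong Jahn–Teller driving force.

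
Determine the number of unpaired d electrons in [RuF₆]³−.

1

Ligand charges: each fluoride is −1. With an overall charge of −3 the ruthenium centre must be in the +3 oxidation state.
Ru sits in group 8, so the d-electron count is 8 − 3 = 5.
The spin state decides the count: a 4d ion has a large Δₒ and is invariably low-spin.
An octahedral low-spin d⁵ ion is t₂g⁵e_g⁰, giving 1 unpaired electron.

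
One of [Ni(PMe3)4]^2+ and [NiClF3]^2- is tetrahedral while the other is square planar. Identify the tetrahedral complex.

[NiClF3]^2-

For [Ni(PMe3)4]^2+: Trimethylphosphine is neutral; balancing the +2 overall charge requires Ni(II). Group 10 minus oxidation state 2 gives a d⁸ configuration. Trimethylphosphine is a strong-field ligand (high in the spectrochemical series). A 3d d⁸ ion with strong-field ligands gains enough CFSE to favour square planar over tetrahedral. → square planar.
For [NiClF3]^2-: Ligand charges: each chloride is −1; each fluoride is −1. With an overall charge of −2 the nickel centre must be in the +2 oxidation state. Group 10 minus oxidation state 2 gives a d⁸ configuration. Chloride and fluoride are weak-field ligands. With weak-field ligands the CFSE gain from square planar is small, so a 3d d⁸ ion takes the sterically preferred tetrahedral geometry. → tetrahedral.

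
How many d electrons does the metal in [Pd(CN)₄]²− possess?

Each cyanide is −1; balancing the −2 overall charge requires Pd(II).
Pd sits in group 10, so the d-electron count is 10 − 2 = 8.

d8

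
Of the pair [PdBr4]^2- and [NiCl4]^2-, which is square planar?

[PdBr4]^2-

For [PdBr4]^2-: Each bromide is −1; balancing the −2 overall charge requires Pd(II). Pd sits in group 10, so the d-electron count is 10 − 2 = 8. A 4d d⁸ ion has a large crystal-field splitting; square planar leaves the high-energy d_{x²−y²} orbital empty and maximises CFSE. → square planar.
For [NiCl4]^2-: Ligand charges: each chloride is −1. With an overall charge of −2 the nickel centre must be in the +2 oxidation state. Group 10 minus oxidation state 2 gives a d⁸ configuration. Chloride is a weak-field ligand. With weak-field ligands the CFSE gain from square planar is small, so a 3d d⁸ ion takes the sterically preferred tetrahedral geometry. → tetrahedral.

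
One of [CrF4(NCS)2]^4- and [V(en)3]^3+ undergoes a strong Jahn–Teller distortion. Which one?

[CrF4(NCS)2]^4-

[CrF4(NCS)2]^4-: Each fluoride is −1; each isothiocyanate is −1; balancing the −4 overall charge requires Cr(II). Group 6 minus oxidation state 2 gives a d⁴ configuration. Fluoride and isothiocyanate are weak-field ligands for a first-row metal, so the complex is high-spin. The t₂g³e_g¹ (high-spin) configuration has an unevenly filled e_g set; the Jahn–Teller theorem predicts a tetragonal distortion (typically axial elongation) to lift the degeneracy.
[V(en)3]^3+: Summing ligand charges against the +3 overall charge gives an oxidation state of +3 for vanadium. V sits in group 5, so the d-electron count is 5 − 3 = 2. The d² configuration leaves the e_g set evenly filled (or empty) — no strong Jahn–Teller driving force.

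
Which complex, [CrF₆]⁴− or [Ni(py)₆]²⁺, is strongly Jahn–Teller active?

[CrF₆]⁴−: Summing ligand charges against the −4 overall charge gives an oxidation state of +2 for chromium. Chromium is a group-6 element; Cr(II) is therefore d⁴. Fluoride is a weak-field ligand for a first-row metal, so the complex is high-spin. The t₂g³e_g¹ (high-spin) configuration has an unevenly filled e_g set; the Jahn–Teller theorem predicts a tetragonal distortion (typically axial elongation) to lift the degeneracy.
[Ni(py)₆]²⁺: Pyridine is neutral; balancing the +2 overall charge requires Ni(II). Nickel is a group-10 element; Ni(II) is therefore d⁸. The d⁸ configuration leaves the e_g set evenly filled (or empty) — no strong Jahn–Teller driving force.

[CrF₆]⁴−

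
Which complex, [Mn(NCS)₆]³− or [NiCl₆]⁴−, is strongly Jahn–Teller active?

[Mn(NCS)₆]³−: Each isothiocyanate is −1; balancing the −3 overall charge requires Mn(III). Group 7 minus oxidation state 3 gives a d⁴ configuration. Isothiocyanate is a weak-field ligand for a first-row metal, so the complex is high-spin. The t₂g³e_g¹ (high-spin) configuration has an unevenly filled e_g set; the Jahn–Teller theorem predicts a tetragonal distortion (typically axial elongation) to lift the degeneracy.
[NiCl₆]⁴−: Each chloride is −1; balancing the −4 overall charge requires Ni(II). Group 10 minus oxidation state 2 gives a d⁸ configuration. The d⁸ configuration leaves the e_g set evenly filled (or empty) — no strong Jahn–Teller driving force.

[Mn(NCS)₆]³−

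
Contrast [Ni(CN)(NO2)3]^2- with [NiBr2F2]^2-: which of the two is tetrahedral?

[NiBr2F2]^2-

For [Ni(CN)(NO2)3]^2-: Summing ligand charges against the −2 overall charge gives an oxidation state of +2 for nickel. Nickel is a group-10 element; Ni(II) is therefore d⁸. Cyanide and nitro (N-bound nitrite) are strong-field ligands (high in the spectrochemical series). A 3d d⁸ ion with strong-field ligands gains enough CFSE to favour square planar over tetrahedral. → square planar.
For [NiBr2F2]^2-: Summing ligand charges against the −2 overall charge gives an oxidation state of +2 for nickel. Nickel is a group-10 element; Ni(II) is therefore d⁸. Bromide and fluoride are weak-field ligands. With weak-field ligands the CFSE gain from square planar is small, so a 3d d⁸ ion takes the sterically preferred tetrahedral geometry. → tetrahedral.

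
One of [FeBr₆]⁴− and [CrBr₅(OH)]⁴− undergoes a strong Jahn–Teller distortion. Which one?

[CrBr₅(OH)]⁴−

[FeBr₆]⁴−: Summing ligand charges against the −4 overall charge gives an oxidation state of +2 for iron. Iron is a group-8 element; Fe(II) is therefore d⁶. Bromide is a weak-field ligand for a first-row metal, so the complex is high-spin. The d⁶ configuration leaves the e_g set evenly filled (or empty) — no strong Jahn–Teller driving force.
[CrBr₅(OH)]⁴−: Each bromide is −1; each hydroxide is −1; balancing the −4 overall charge requires Cr(II). Chromium is a group-6 element; Cr(II) is therefore d⁴. Bromide and hydroxide are weak-field ligands for a first-row metal, so the complex is high-spin. The t₂g³e_g¹ (high-spin) configuration has an unevenly filled e_g set; the Jahn–Teller theorem predicts a tetragonal distortion (typically axial elongation) to lift the degeneracy.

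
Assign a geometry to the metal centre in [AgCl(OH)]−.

Summing ligand charges against the −1 overall charge gives an oxidation state of +1 for silver.
Silver is a group-11 element; Ag(I) is therefore d¹⁰.
With 2 monodentate ligands the coordination number is 2.
A d¹⁰ ion with only two ligands adopts a linear arrangement (sp hybridisation; no CFSE preference).

linear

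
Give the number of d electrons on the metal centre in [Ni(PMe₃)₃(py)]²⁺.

Summing ligand charges against the +2 overall charge gives an oxidation state of +2 for nickel.
Nickel is a group-10 element; Ni(II) is therefore d⁸.

d8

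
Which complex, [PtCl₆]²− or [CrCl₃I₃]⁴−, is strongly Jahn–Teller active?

[PtCl₆]²−: Ligand charges: each chloride is −1. With an overall charge of −2 the platinum centre must be in the +4 oxidation state. Platinum is a group-10 element; Pt(IV) is therefore d⁶. A 5d ion has a large Δₒ and is invariably low-spin. The d⁶ configuration leaves the e_g set evenly filled (or empty) — no strong Jahn–Teller driving force.
[CrCl₃I₃]⁴−: Ligand charges: each chloride is −1; each iodide is −1. With an overall charge of −4 the chromium centre must be in the +2 oxidation state. Cr sits in group 6, so the d-electron count is 6 − 2 = 4. Chloride and iodide are weak-field ligands for a first-row metal, so the complex is high-spin. The t₂g³e_g¹ (high-spin) configuration has an unevenly filled e_g set; the Jahn–Teller theorem predicts a tetragonal distortion (typically axial elongation) to lift the degeneracy.

[CrCl₃I₃]⁴−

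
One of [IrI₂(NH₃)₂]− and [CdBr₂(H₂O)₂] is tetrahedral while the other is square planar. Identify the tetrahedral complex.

For [IrI₂(NH₃)₂]−: Ligand charges: each iodide is −1; ammonia is neutral. With an overall charge of −1 the iridium centre must be in the +1 oxidation state. Iridium is a group-9 element; Ir(I) is therefore d⁸. A 5d d⁸ ion has a large crystal-field splitting; square planar leaves the high-energy d_{x²−y²} orbital empty and maximises CFSE. → square planar.
For [CdBr₂(H₂O)₂]: Ligand charges: each bromide is −1; water is neutral. With an overall charge of 0 the cadmium centre must be in the +2 oxidation state. Cadmium is a group-12 element; Cd(II) is therefore d¹⁰. A d¹⁰ ion has no crystal-field stabilisation preference between square planar and tetrahedral, so four ligands adopt the sterically favoured tetrahedral geometry. → tetrahedral.

[CdBr₂(H₂O)₂]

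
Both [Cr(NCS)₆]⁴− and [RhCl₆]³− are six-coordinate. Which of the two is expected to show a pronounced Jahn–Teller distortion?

[Cr(NCS)₆]⁴−

[Cr(NCS)₆]⁴−: Each isothiocyanate is −1; balancing the −4 overall charge requires Cr(II). Group 6 minus oxidation state 2 gives a d⁴ configuration. Isothiocyanate is a weak-field ligand for a first-row metal, so the complex is high-spin. The t₂g³e_g¹ (high-spin) configuration has an unevenly filled e_g set; the Jahn–Teller theorem predicts a tetragonal distortion (typically axial elongation) to lift the degeneracy.
[RhCl₆]³−: Ligand charges: each chloride is −1. With an overall charge of −3 the rhodium centre must be in the +3 oxidation state. Rhodium is a group-9 element; Rh(III) is therefore d⁶. A 4d ion has a large Δₒ and is invariably low-spin. The d⁶ configuration leaves the e_g set evenly filled (or empty) — no strong Jahn–Teller driving force.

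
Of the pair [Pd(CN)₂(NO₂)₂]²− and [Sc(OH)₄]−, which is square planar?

[Pd(CN)₂(NO₂)₂]²−

For [Pd(CN)₂(NO₂)₂]²−: Each cyanide is −1; each nitro (N-bound nitrite) is −1; balancing the −2 overall charge requires Pd(II). Pd sits in group 10, so the d-electron count is 10 − 2 = 8. A 4d d⁸ ion has a large crystal-field splitting; square planar leaves the high-energy d_{x²−y²} orbital empty and maximises CFSE. → square planar.
For [Sc(OH)₄]−: Ligand charges: each hydroxide is −1. With an overall charge of −1 the scandium centre must be in the +3 oxidation state. Group 3 minus oxidation state 3 gives a d⁰ configuration. A d⁰ ion has no crystal-field stabilisation preference between square planar and tetrahedral, so four ligands adopt the sterically favoured tetrahedral geometry. → tetrahedral.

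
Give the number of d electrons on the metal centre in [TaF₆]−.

Each fluoride is −1; balancing the −1 overall charge requires Ta(V).
Group 5 minus oxidation state 5 gives a d⁰ configuration.

d⁰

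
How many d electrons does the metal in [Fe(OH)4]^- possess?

Each hydroxide is −1; balancing the −1 overall charge requires Fe(III).
Group 8 minus oxidation state 3 gives a d⁵ configuration.

d⁵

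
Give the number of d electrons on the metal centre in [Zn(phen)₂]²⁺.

d¹⁰

Summing ligand charges against the +2 overall charge gives an oxidation state of +2 for zinc.
Group 12 minus oxidation state 2 gives a d¹⁰ configuration.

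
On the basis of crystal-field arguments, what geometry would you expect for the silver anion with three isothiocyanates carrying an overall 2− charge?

Summing ligand charges against the −2 overall charge gives an oxidation state of +1 for silver.
Silver is a group-11 element; Ag(I) is therefore d¹⁰.
Coordination number: 3.
Three ligands around a d¹⁰ centre minimise repulsion in a trigonal-planar arrangement.

trigonal planar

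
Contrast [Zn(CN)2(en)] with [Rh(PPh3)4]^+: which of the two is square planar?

For [Zn(CN)2(en)]: Ligand charges: each cyanide is −1; ethylenediamine is neutral. With an overall charge of 0 the zinc centre must be in the +2 oxidation state. Zn sits in group 12, so the d-electron count is 12 − 2 = 10. A d¹⁰ ion has no crystal-field stabilisation preference between square planar and tetrahedral, so four ligands adopt the sterically favoured tetrahedral geometry. → tetrahedral.
For [Rh(PPh3)4]^+: Triphenylphosphine is neutral; balancing the +1 overall charge requires Rh(I). Rhodium is a group-9 element; Rh(I) is therefore d⁸. A 4d d⁸ ion has a large crystal-field splitting; square planar leaves the high-energy d_{x²−y²} orbital empty and maximises CFSE. → square planar.

[Rh(PPh3)4]^+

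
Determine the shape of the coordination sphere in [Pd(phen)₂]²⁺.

1,10-phenanthroline is neutral; balancing the +2 overall charge requires Pd(II).
Group 10 minus oxidation state 2 gives a d⁸ configuration.
Counting donor atoms: 2×1,10-phenanthroline (bidentate) → 4 donors. Coordination number = 4.
A 4d d⁸ ion has a large crystal-field splitting; square planar leaves the high-energy d_{x²−y²} orbital empty and maximises CFSE.

square planar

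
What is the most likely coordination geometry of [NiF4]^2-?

tetrahedral

Ligand charges: each fluoride is −1. With an overall charge of −2 the nickel centre must be in the +2 oxidation state.
Group 10 minus oxidation state 2 gives a d⁸ configuration.
Coordination number: 4.
Fluoride is a weak-field ligand.
With weak-field ligands the CFSE gain from square planar is small, so a 3d d⁸ ion takes the sterically preferred tetrahedral geometry.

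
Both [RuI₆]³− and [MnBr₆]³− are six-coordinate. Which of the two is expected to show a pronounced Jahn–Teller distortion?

[RuI₆]³−: Each iodide is −1; balancing the −3 overall charge requires Ru(III). Ru sits in group 8, so the d-electron count is 8 − 3 = 5. A 4d ion has a large Δₒ and is invariably low-spin. The d⁵ configuration leaves the e_g set evenly filled (or empty) — no strong Jahn–Teller driving force.
[MnBr₆]³−: Each bromide is −1; balancing the −3 overall charge requires Mn(III). Group 7 minus oxidation state 3 gives a d⁴ configuration. Bromide is a weak-field ligand for a first-row metal, so the complex is high-spin. The t₂g³e_g¹ (high-spin) configuration has an unevenly filled e_g set; the Jahn–Teller theorem predicts a tetragonal distortion (typically axial elongation) to lift the degeneracy.

[MnBr₆]³−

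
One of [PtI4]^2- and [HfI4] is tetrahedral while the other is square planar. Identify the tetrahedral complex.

For [PtI4]^2-: Ligand charges: each iodide is −1. With an overall charge of −2 the platinum centre must be in the +2 oxidation state. Platinum is a group-10 element; Pt(II) is therefore d⁸. A 5d d⁸ ion has a large crystal-field splitting; square planar leaves the high-energy d_{x²−y²} orbital empty and maximises CFSE. → square planar.
For [HfI4]: Summing ligand charges against the 0 overall charge gives an oxidation state of +4 for hafnium. Group 4 minus oxidation state 4 gives a d⁰ configuration. A d⁰ ion has no crystal-field stabilisation preference between square planar and tetrahedral, so four ligands adopt the sterically favoured tetrahedral geometry. → tetrahedral.

[HfI4]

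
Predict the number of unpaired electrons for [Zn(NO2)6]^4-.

0 unpaired electrons

Summing ligand charges against the −4 overall charge gives an oxidation state of +2 for zinc.
Zinc is a group-12 element; Zn(II) is therefore d¹⁰.
In an octahedral field the d¹⁰ configuration is t₂g⁶e_g⁴, giving 0 unpaired electrons.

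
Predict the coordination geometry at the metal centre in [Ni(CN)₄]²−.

Summing ligand charges against the −2 overall charge gives an oxidation state of +2 for nickel.
Ni sits in group 10, so the d-electron count is 10 − 2 = 8.
Coordination number: 4.
Cyanide is a strong-field ligand (high in the spectrochemical series).
A 3d d⁸ ion with strong-field ligands gains enough CFSE to favour square planar over tetrahedral.

square planar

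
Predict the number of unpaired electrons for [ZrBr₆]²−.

Summing ligand charges against the −2 overall charge gives an oxidation state of +4 for zirconium.
Zr sits in group 4, so the d-electron count is 4 − 4 = 0.
In an octahedral field the d⁰ configuration is t₂g⁰e_g⁰, giving 0 unpaired electrons.

0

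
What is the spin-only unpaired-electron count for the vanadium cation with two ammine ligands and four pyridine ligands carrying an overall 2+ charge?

3 unpaired electrons

Ammonia is neutral; pyridine is neutral; balancing the +2 overall charge requires V(II).
V sits in group 5, so the d-electron count is 5 − 2 = 3.
In an octahedral field the d³ configuration is t₂g³e_g⁰ (only one arrangement possible), giving 3 unpaired electrons.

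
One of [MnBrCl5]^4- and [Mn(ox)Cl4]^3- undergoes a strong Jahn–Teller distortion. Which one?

[MnBrCl5]^4-: Each bromide is −1; each chloride is −1; balancing the −4 overall charge requires Mn(II). Mn sits in group 7, so the d-electron count is 7 − 2 = 5. Bromide and chloride are weak-field ligands for a first-row metal, so the complex is high-spin. The d⁵ configuration leaves the e_g set evenly filled (or empty) — no strong Jahn–Teller driving force.
[Mn(ox)Cl4]^3-: Each oxalate is −2; each chloride is −1; balancing the −3 overall charge requires Mn(III). Mn sits in group 7, so the d-electron count is 7 − 3 = 4. Chloride and oxalate are weak-field ligands for a first-row metal, so the complex is high-spin. The t₂g³e_g¹ (high-spin) configuration has an unevenly filled e_g set; the Jahn–Teller theorem predicts a tetragonal distortion (typically axial elongation) to lift the degeneracy.

[Mn(ox)Cl4]^3-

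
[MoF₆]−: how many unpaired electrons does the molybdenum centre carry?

1 unpaired electron

Each fluoride is −1; balancing the −1 overall charge requires Mo(V).
Group 6 minus oxidation state 5 gives a d¹ configuration.
In an octahedral field the d¹ configuration is t₂g¹e_g⁰ (only one arrangement possible), giving 1 unpaired electron.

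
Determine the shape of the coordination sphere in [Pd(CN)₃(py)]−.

Summing ligand charges against the −1 overall charge gives an oxidation state of +2 for palladium.
Pd sits in group 10, so the d-electron count is 10 − 2 = 8.
With 4 monodentate ligands the coordination number is 4.
A 4d d⁸ ion has a large crystal-field splitting; square planar leaves the high-energy d_{x²−y²} orbital empty and maximises CFSE.

square planar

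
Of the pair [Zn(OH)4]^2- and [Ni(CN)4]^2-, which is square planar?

For [Zn(OH)4]^2-: Summing ligand charges against the −2 overall charge gives an oxidation state of +2 for zinc. Zinc is a group-12 element; Zn(II) is therefore d¹⁰. A d¹⁰ ion has no crystal-field stabilisation preference between square planar and tetrahedral, so four ligands adopt the sterically favoured tetrahedral geometry. → tetrahedral.
For [Ni(CN)4]^2-: Summing ligand charges against the −2 overall charge gives an oxidation state of +2 for nickel. Nickel is a group-10 element; Ni(II) is therefore d⁸. Cyanide is a strong-field ligand (high in the spectrochemical series). A 3d d⁸ ion with strong-field ligands gains enough CFSE to favour square planar over tetrahedral. → square planar.

[Ni(CN)4]^2-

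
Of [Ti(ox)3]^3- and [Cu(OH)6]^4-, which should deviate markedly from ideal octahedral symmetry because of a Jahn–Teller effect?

[Ti(ox)3]^3-: Ligand charges: each oxalate is −2. With an overall charge of −3 the titanium centre must be in the +3 oxidation state. Ti sits in group 4, so the d-electron count is 4 − 3 = 1. The d¹ configuration leaves the e_g set evenly filled (or empty) — no strong Jahn–Teller driving force.
[Cu(OH)6]^4-: Each hydroxide is −1; balancing the −4 overall charge requires Cu(II). Cu sits in group 11, so the d-electron count is 11 − 2 = 9. The t₂g⁶e_g³ configuration has an unevenly filled e_g set; the Jahn–Teller theorem predicts a tetragonal distortion (typically axial elongation) to lift the degeneracy.

[Cu(OH)6]^4-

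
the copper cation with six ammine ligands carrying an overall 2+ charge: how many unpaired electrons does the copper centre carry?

1

Ligand charges: ammonia is neutral. With an overall charge of +2 the copper centre must be in the +2 oxidation state.
Cu sits in group 11, so the d-electron count is 11 − 2 = 9.
In an octahedral field the d⁹ configuration is t₂g⁶e_g³ (only one arrangement possible), giving 1 unpaired electron.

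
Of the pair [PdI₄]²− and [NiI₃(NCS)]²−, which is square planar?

For [PdI₄]²−: Summing ligand charges against the −2 overall charge gives an oxidation state of +2 for palladium. Group 10 minus oxidation state 2 gives a d⁸ configuration. A 4d d⁸ ion has a large crystal-field splitting; square planar leaves the high-energy d_{x²−y²} orbital empty and maximises CFSE. → square planar.
For [NiI₃(NCS)]²−: Ligand charges: each iodide is −1; each isothiocyanate is −1. With an overall charge of −2 the nickel centre must be in the +2 oxidation state. Ni sits in group 10, so the d-electron count is 10 − 2 = 8. Iodide and isothiocyanate are weak-field ligands. With weak-field ligands the CFSE gain from square planar is small, so a 3d d⁸ ion takes the sterically preferred tetrahedral geometry. → tetrahedral.

[PdI₄]²−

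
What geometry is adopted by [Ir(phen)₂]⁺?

Ligand charges: 1,10-phenanthroline is neutral. With an overall charge of +1 the iridium centre must be in the +1 oxidation state.
Group 9 minus oxidation state 1 gives a d⁸ configuration.
Counting donor atoms: 2×1,10-phenanthroline (bidentate) → 4 donors. Coordination number = 4.
A 5d d⁸ ion has a large crystal-field splitting; square planar leaves the high-energy d_{x²−y²} orbital empty and maximises CFSE.

square planar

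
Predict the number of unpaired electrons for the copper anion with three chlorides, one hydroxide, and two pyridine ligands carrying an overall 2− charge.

Summing ligand charges against the −2 overall charge gives an oxidation state of +2 for copper.
Group 11 minus oxidation state 2 gives a d⁹ configuration.
In an octahedral field the d⁹ configuration is t₂g⁶e_g³ (only one arrangement possible), giving 1 unpaired electron.

1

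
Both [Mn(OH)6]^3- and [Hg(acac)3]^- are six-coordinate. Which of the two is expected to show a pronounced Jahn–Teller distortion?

[Mn(OH)6]^3-: Ligand charges: each hydroxide is −1. With an overall charge of −3 the manganese centre must be in the +3 oxidation state. Group 7 minus oxidation state 3 gives a d⁴ configuration. Hydroxide is a weak-field ligand for a first-row metal, so the complex is high-spin. The t₂g³e_g¹ (high-spin) configuration has an unevenly filled e_g set; the Jahn–Teller theorem predicts a tetragonal distortion (typically axial elongation) to lift the degeneracy.
[Hg(acac)3]^-: Ligand charges: each acetylacetonate is −1. With an overall charge of −1 the mercury centre must be in the +2 oxidation state. Group 12 minus oxidation state 2 gives a d¹⁰ configuration. The d¹⁰ configuration leaves the e_g set evenly filled (or empty) — no strong Jahn–Teller driving force.

[Mn(OH)6]^3-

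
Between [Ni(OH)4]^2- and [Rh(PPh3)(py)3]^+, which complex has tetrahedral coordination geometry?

[Ni(OH)4]^2-

For [Ni(OH)4]^2-: Summing ligand charges against the −2 overall charge gives an oxidation state of +2 for nickel. Nickel is a group-10 element; Ni(II) is therefore d⁸. Hydroxide is a weak-field ligand. With weak-field ligands the CFSE gain from square planar is small, so a 3d d⁸ ion takes the sterically preferred tetrahedral geometry. → tetrahedral.
For [Rh(PPh3)(py)3]^+: Ligand charges: triphenylphosphine is neutral; pyridine is neutral. With an overall charge of +1 the rhodium centre must be in the +1 oxidation state. Group 9 minus oxidation state 1 gives a d⁸ configuration. A 4d d⁸ ion has a large crystal-field splitting; square planar leaves the high-energy d_{x²−y²} orbital empty and maximises CFSE. → square planar.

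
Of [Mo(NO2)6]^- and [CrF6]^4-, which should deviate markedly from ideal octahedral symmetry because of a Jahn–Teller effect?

[CrF6]^4-

[Mo(NO2)6]^-: Ligand charges: each nitro (N-bound nitrite) is −1. With an overall charge of −1 the molybdenum centre must be in the +5 oxidation state. Molybdenum is a group-6 element; Mo(V) is therefore d¹. The d¹ configuration leaves the e_g set evenly filled (or empty) — no strong Jahn–Teller driving force.
[CrF6]^4-: Each fluoride is −1; balancing the −4 overall charge requires Cr(II). Cr sits in group 6, so the d-electron count is 6 − 2 = 4. Fluoride is a weak-field ligand for a first-row metal, so the complex is high-spin. The t₂g³e_g¹ (high-spin) configuration has an unevenly filled e_g set; the Jahn–Teller theorem predicts a tetragonal distortion (typically axial elongation) to lift the degeneracy.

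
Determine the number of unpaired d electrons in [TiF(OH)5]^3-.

1

Summing ligand charges against the −3 overall charge gives an oxidation state of +3 for titanium.
Ti sits in group 4, so the d-electron count is 4 − 3 = 1.
In an octahedral field the d¹ configuration is t₂g¹e_g⁰ (only one arrangement possible), giving 1 unpaired electron.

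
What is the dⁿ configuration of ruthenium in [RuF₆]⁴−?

Ligand charges: each fluoride is −1. With an overall charge of −4 the ruthenium centre must be in the +2 oxidation state.
Group 8 minus oxidation state 2 gives a d⁶ configuration.

d6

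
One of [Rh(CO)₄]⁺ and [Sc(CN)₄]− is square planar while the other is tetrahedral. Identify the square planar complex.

[Rh(CO)₄]⁺

For [Rh(CO)₄]⁺: Ligand charges: carbonyl is neutral. With an overall charge of +1 the rhodium centre must be in the +1 oxidation state. Group 9 minus oxidation state 1 gives a d⁸ configuration. A 4d d⁸ ion has a large crystal-field splitting; square planar leaves the high-energy d_{x²−y²} orbital empty and maximises CFSE. → square planar.
For [Sc(CN)₄]−: Ligand charges: each cyanide is −1. With an overall charge of −1 the scandium centre must be in the +3 oxidation state. Group 3 minus oxidation state 3 gives a d⁰ configuration. A d⁰ ion has no crystal-field stabilisation preference between square planar and tetrahedral, so four ligands adopt the sterically favoured tetrahedral geometry. → tetrahedral.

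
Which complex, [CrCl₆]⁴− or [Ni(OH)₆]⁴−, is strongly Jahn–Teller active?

[CrCl₆]⁴−: Summing ligand charges against the −4 overall charge gives an oxidation state of +2 for chromium. Chromium is a group-6 element; Cr(II) is therefore d⁴. Chloride is a weak-field ligand for a first-row metal, so the complex is high-spin. The t₂g³e_g¹ (high-spin) configuration has an unevenly filled e_g set; the Jahn–Teller theorem predicts a tetragonal distortion (typically axial elongation) to lift the degeneracy.
[Ni(OH)₆]⁴−: Summing ligand charges against the −4 overall charge gives an oxidation state of +2 for nickel. Group 10 minus oxidation state 2 gives a d⁸ configuration. The d⁸ configuration leaves the e_g set evenly filled (or empty) — no strong Jahn–Teller driving force.

[CrCl₆]⁴−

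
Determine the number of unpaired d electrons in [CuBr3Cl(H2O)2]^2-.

Summing ligand charges against the −2 overall charge gives an oxidation state of +2 for copper.
Cu sits in group 11, so the d-electron count is 11 − 2 = 9.
In an octahedral field the d⁹ configuration is t₂g⁶e_g³ (only one arrangement possible), giving 1 unpaired electron.

1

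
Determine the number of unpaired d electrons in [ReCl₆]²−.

3 unpaired electrons

Each chloride is −1; balancing the −2 overall charge requires Re(IV).
Re sits in group 7, so the d-electron count is 7 − 4 = 3.
In an octahedral field the d³ configuration is t₂g³e_g⁰ (only one arrangement possible), giving 3 unpaired electrons.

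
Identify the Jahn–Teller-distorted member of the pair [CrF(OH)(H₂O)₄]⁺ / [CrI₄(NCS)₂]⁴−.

[CrI₄(NCS)₂]⁴−

[CrF(OH)(H₂O)₄]⁺: Ligand charges: each fluoride is −1; each hydroxide is −1; water is neutral. With an overall charge of +1 the chromium centre must be in the +3 oxidation state. Chromium is a group-6 element; Cr(III) is therefore d³. The d³ configuration leaves the e_g set evenly filled (or empty) — no strong Jahn–Teller driving force.
[CrI₄(NCS)₂]⁴−: Each iodide is −1; each isothiocyanate is −1; balancing the −4 overall charge requires Cr(II). Group 6 minus oxidation state 2 gives a d⁴ configuration. Iodide and isothiocyanate are weak-field ligands for a first-row metal, so the complex is high-spin. The t₂g³e_g¹ (high-spin) configuration has an unevenly filled e_g set; the Jahn–Teller theorem predicts a tetragonal distortion (typically axial elongation) to lift the degeneracy.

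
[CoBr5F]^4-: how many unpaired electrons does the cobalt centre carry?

Summing ligand charges against the −4 overall charge gives an oxidation state of +2 for cobalt.
Group 9 minus oxidation state 2 gives a d⁷ configuration.
The spin state decides the count: Bromide and fluoride are weak-field ligands for a first-row metal, so the complex is high-spin.
An octahedral high-spin d⁷ ion is t₂g⁵e_g², giving 3 unpaired electrons.

3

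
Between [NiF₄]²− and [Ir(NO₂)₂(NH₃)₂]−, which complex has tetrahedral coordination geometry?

[NiF₄]²−

For [NiF₄]²−: Summing ligand charges against the −2 overall charge gives an oxidation state of +2 for nickel. Ni sits in group 10, so the d-electron count is 10 − 2 = 8. Fluoride is a weak-field ligand. With weak-field ligands the CFSE gain from square planar is small, so a 3d d⁸ ion takes the sterically preferred tetrahedral geometry. → tetrahedral.
For [Ir(NO₂)₂(NH₃)₂]−: Summing ligand charges against the −1 overall charge gives an oxidation state of +1 for iridium. Ir sits in group 9, so the d-electron count is 9 − 1 = 8. A 5d d⁸ ion has a large crystal-field splitting; square planar leaves the high-energy d_{x²−y²} orbital empty and maximises CFSE. → square planar.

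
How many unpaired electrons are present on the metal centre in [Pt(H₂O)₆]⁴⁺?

0

Water is neutral; balancing the +4 overall charge requires Pt(IV).
Platinum is a group-10 element; Pt(IV) is therefore d⁶.
The spin state decides the count: a 5d ion has a large Δₒ and is invariably low-spin.
An octahedral low-spin d⁶ ion is t₂g⁶e_g⁰, giving 0 unpaired electrons.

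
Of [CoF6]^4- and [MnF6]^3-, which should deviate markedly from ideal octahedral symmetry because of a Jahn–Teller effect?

[MnF6]^3-

[CoF6]^4-: Each fluoride is −1; balancing the −4 overall charge requires Co(II). Co sits in group 9, so the d-electron count is 9 − 2 = 7. Fluoride is a weak-field ligand for a first-row metal, so the complex is high-spin. The d⁷ configuration leaves the e_g set evenly filled (or empty) — no strong Jahn–Teller driving force.
[MnF6]^3-: Summing ligand charges against the −3 overall charge gives an oxidation state of +3 for manganese. Manganese is a group-7 element; Mn(III) is therefore d⁴. Fluoride is a weak-field ligand for a first-row metal, so the complex is high-spin. The t₂g³e_g¹ (high-spin) configuration has an unevenly filled e_g set; the Jahn–Teller theorem predicts a tetragonal distortion (typically axial elongation) to lift the degeneracy.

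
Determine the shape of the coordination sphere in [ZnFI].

linear

Ligand charges: each fluoride is −1; each iodide is −1. With an overall charge of 0 the zinc centre must be in the +2 oxidation state.
Zinc is a group-12 element; Zn(II) is therefore d¹⁰.
Coordination number: 2.
A d¹⁰ ion with only two ligands adopts a linear arrangement (sp hybridisation; no CFSE preference).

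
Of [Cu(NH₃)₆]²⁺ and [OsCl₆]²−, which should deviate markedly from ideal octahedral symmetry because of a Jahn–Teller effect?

[Cu(NH₃)₆]²⁺

[Cu(NH₃)₆]²⁺: Ammonia is neutral; balancing the +2 overall charge requires Cu(II). Cu sits in group 11, so the d-electron count is 11 − 2 = 9. The t₂g⁶e_g³ configuration has an unevenly filled e_g set; the Jahn–Teller theorem predicts a tetragonal distortion (typically axial elongation) to lift the degeneracy.
[OsCl₆]²−: Ligand charges: each chloride is −1. With an overall charge of −2 the osmium centre must be in the +4 oxidation state. Osmium is a group-8 element; Os(IV) is therefore d⁴. A 5d ion has a large Δₒ and is invariably low-spin. The d⁴ configuration leaves the e_g set evenly filled (or empty) — no strong Jahn–Teller driving force.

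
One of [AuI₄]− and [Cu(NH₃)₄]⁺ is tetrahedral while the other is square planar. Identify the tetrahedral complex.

For [AuI₄]−: Summing ligand charges against the −1 overall charge gives an oxidation state of +3 for gold. Au sits in group 11, so the d-electron count is 11 − 3 = 8. A 5d d⁸ ion has a large crystal-field splitting; square planar leaves the high-energy d_{x²−y²} orbital empty and maximises CFSE. → square planar.
For [Cu(NH₃)₄]⁺: Summing ligand charges against the +1 overall charge gives an oxidation state of +1 for copper. Cu sits in group 11, so the d-electron count is 11 − 1 = 10. A d¹⁰ ion has no crystal-field stabilisation preference between square planar and tetrahedral, so four ligands adopt the sterically favoured tetrahedral geometry. → tetrahedral.

[Cu(NH₃)₄]⁺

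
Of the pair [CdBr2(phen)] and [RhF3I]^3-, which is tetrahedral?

[CdBr2(phen)]

For [CdBr2(phen)]: Ligand charges: each bromide is −1; 1,10-phenanthroline is neutral. With an overall charge of 0 the cadmium centre must be in the +2 oxidation state. Cadmium is a group-12 element; Cd(II) is therefore d¹⁰. A d¹⁰ ion has no crystal-field stabilisation preference between square planar and tetrahedral, so four ligands adopt the sterically favoured tetrahedral geometry. → tetrahedral.
For [RhF3I]^3-: Summing ligand charges against the −3 overall charge gives an oxidation state of +1 for rhodium. Rh sits in group 9, so the d-electron count is 9 − 1 = 8. A 4d d⁸ ion has a large crystal-field splitting; square planar leaves the high-energy d_{x²−y²} orbital empty and maximises CFSE. → square planar.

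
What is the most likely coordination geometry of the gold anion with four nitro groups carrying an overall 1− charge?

square planar

Each nitro (N-bound nitrite) is −1; balancing the −1 overall charge requires Au(III).
Gold is a group-11 element; Au(III) is therefore d⁸.
Coordination number: 4.
A 5d d⁸ ion has a large crystal-field splitting; square planar leaves the high-energy d_{x²−y²} orbital empty and maximises CFSE.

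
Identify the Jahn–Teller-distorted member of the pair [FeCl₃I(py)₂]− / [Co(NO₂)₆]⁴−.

[FeCl₃I(py)₂]−: Ligand charges: each chloride is −1; each iodide is −1; pyridine is neutral. With an overall charge of −1 the iron centre must be in the +3 oxidation state. Fe sits in group 8, so the d-electron count is 8 − 3 = 5. Chloride and iodide are weak-field ligands for a first-row metal, so the complex is high-spin. The d⁵ configuration leaves the e_g set evenly filled (or empty) — no strong Jahn–Teller driving force.
[Co(NO₂)₆]⁴−: Each nitro (N-bound nitrite) is −1; balancing the −4 overall charge requires Co(II). Cobalt is a group-9 element; Co(II) is therefore d⁷. Nitro (N-bound nitrite) is a strong-field ligand (high in the spectrochemical series) for a first-row metal, so the complex is low-spin. The t₂g⁶e_g¹ (low-spin) configuration has an unevenly filled e_g set; the Jahn–Teller theorem predicts a tetragonal distortion (typically axial elongation) to lift the degeneracy.

[Co(NO₂)₆]⁴−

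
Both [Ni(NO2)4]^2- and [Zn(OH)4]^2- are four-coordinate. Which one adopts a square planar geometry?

For [Ni(NO2)4]^2-: Summing ligand charges against the −2 overall charge gives an oxidation state of +2 for nickel. Nickel is a group-10 element; Ni(II) is therefore d⁸. Nitro (N-bound nitrite) is a strong-field ligand (high in the spectrochemical series). A 3d d⁸ ion with strong-field ligands gains enough CFSE to favour square planar over tetrahedral. → square planar.
For [Zn(OH)4]^2-: Ligand charges: each hydroxide is −1. With an overall charge of −2 the zinc centre must be in the +2 oxidation state. Zn sits in group 12, so the d-electron count is 12 − 2 = 10. A d¹⁰ ion has no crystal-field stabilisation preference between square planar and tetrahedral, so four ligands adopt the sterically favoured tetrahedral geometry. → tetrahedral.

[Ni(NO2)4]^2-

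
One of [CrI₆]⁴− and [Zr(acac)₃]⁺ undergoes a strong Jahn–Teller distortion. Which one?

[CrI₆]⁴−

[CrI₆]⁴−: Each iodide is −1; balancing the −4 overall charge requires Cr(II). Chromium is a group-6 element; Cr(II) is therefore d⁴. Iodide is a weak-field ligand for a first-row metal, so the complex is high-spin. The t₂g³e_g¹ (high-spin) configuration has an unevenly filled e_g set; the Jahn–Teller theorem predicts a tetragonal distortion (typically axial elongation) to lift the degeneracy.
[Zr(acac)₃]⁺: Each acetylacetonate is −1; balancing the +1 overall charge requires Zr(IV). Group 4 minus oxidation state 4 gives a d⁰ configuration. The d⁰ configuration leaves the e_g set evenly filled (or empty) — no strong Jahn–Teller driving force.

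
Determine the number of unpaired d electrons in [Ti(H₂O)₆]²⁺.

Ligand charges: water is neutral. With an overall charge of +2 the titanium centre must be in the +2 oxidation state.
Ti sits in group 4, so the d-electron count is 4 − 2 = 2.
In an octahedral field the d² configuration is t₂g²e_g⁰ (only one arrangement possible), giving 2 unpaired electrons.

2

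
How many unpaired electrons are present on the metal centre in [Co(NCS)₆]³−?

0 unpaired electrons

Summing ligand charges against the −3 overall charge gives an oxidation state of +3 for cobalt.
Cobalt is a group-9 element; Co(III) is therefore d⁶.
The spin state decides the count: Co(III) has an exceptionally large octahedral splitting and is low-spin with essentially every ligand except fluoride.
An octahedral low-spin d⁶ ion is t₂g⁶e_g⁰, giving 0 unpaired electrons.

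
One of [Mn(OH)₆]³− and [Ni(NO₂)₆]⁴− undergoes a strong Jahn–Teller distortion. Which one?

[Mn(OH)₆]³−

[Mn(OH)₆]³−: Each hydroxide is −1; balancing the −3 overall charge requires Mn(III). Group 7 minus oxidation state 3 gives a d⁴ configuration. Hydroxide is a weak-field ligand for a first-row metal, so the complex is high-spin. The t₂g³e_g¹ (high-spin) configuration has an unevenly filled e_g set; the Jahn–Teller theorem predicts a tetragonal distortion (typically axial elongation) to lift the degeneracy.
[Ni(NO₂)₆]⁴−: Summing ligand charges against the −4 overall charge gives an oxidation state of +2 for nickel. Ni sits in group 10, so the d-electron count is 10 − 2 = 8. The d⁸ configuration leaves the e_g set evenly filled (or empty) — no strong Jahn–Teller driving force.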